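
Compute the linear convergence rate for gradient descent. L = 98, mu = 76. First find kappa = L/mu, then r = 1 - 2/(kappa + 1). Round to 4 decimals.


Step 1: Compute the condition number.
kappa = L/mu = 98/76 = 1.2895
Step 2: Compute the convergence rate.
r = 1 - 2/(kappa + 1) = 1 - 2*mu/(L + mu) = (L - mu)/(L + mu) = 22/174 = 0.1264


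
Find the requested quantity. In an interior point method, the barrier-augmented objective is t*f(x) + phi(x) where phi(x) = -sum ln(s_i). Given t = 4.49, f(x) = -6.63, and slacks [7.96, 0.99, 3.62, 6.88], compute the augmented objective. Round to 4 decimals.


Step 1: Compute log-barrier.
ln values: [2.0744, -0.0101, 1.2865, 1.9286]
phi = -(2.0744 - 0.0101 + 1.2865 + 1.9286) = -5.2795
Step 2: Compute augmented objective.
t*f(x) = 4.49*-6.63 = -29.7687
Total = -29.7687 - 5.2795 = -35.0482


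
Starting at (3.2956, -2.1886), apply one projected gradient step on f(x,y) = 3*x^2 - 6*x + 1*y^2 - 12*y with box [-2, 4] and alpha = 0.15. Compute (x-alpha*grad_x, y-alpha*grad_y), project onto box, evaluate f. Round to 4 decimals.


Step 1: Compute gradient at (3.2956, -2.1886).
grad_x = 2*3*3.2956 - 6 = 13.7736
grad_y = 2*1*-2.1886 - 12 = -16.3772
Step 2: Gradient step.
x_raw = 3.2956 - 0.15*13.7736 = 1.2296
y_raw = -2.1886 - 0.15*-16.3772 = 0.268
Step 3: Project onto [-2, 4].
x_proj = clip(1.2296) = 1.2296
y_proj = clip(0.268) = 0.268
Step 4: Evaluate f.
f(1.2296, 0.268) = -5.9859


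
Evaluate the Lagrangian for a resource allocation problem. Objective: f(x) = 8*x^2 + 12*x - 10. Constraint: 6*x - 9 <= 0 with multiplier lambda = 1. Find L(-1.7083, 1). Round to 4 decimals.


Step 1: Evaluate f(x).
f(-1.7083) = 8*(-1.7083)^2 + 12*(-1.7083) - 10 = -7.1533
Step 2: Evaluate g(x).
g(-1.7083) = 6*-1.7083 - 9 = -19.2498
Step 3: Compute Lagrangian.
L = -7.1533 + 1*-19.2498 = -26.4031


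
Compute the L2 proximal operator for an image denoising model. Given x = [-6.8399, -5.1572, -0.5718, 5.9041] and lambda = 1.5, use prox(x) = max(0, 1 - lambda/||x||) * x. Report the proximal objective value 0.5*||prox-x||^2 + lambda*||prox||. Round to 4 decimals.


Step 1: Compute ||x||.
||x|| = 10.4195
Step 2: Compute scaling factor.
scale = max(0, 1 - 1.5/10.4195) = 0.856
Step 3: prox(x) = [-5.8552, -4.4148, -0.4895, 5.0541]
||prox(x)|| = 8.9195
Step 4: Proximal objective.
0.5*||prox-x||^2 = 1.125
lambda*||prox|| = 13.3793
Total = 14.5043


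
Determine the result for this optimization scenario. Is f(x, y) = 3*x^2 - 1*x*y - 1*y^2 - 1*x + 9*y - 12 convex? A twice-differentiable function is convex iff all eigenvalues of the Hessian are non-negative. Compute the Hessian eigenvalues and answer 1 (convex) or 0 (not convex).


The Hessian of f(x,y) = 3*x^2 - 1*x*y - 1*y^2 - 1*x + 9*y - 12 is:
H = [[6, -1], [-1, -2]]
Trace = 6 - 2 = 4
Determinant = 6*-2 - (-1)^2 = -13
Discriminant = (4)^2 - 4*-13 = 68.0
Eigenvalues: lambda_1 = -2.1231, lambda_2 = 6.1231
The function is not convex.

0


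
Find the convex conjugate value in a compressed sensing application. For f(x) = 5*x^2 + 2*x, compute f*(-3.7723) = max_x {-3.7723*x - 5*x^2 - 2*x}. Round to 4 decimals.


f*(y) = sup_x {y*x - a*x^2 - b*x} = sup_x {(y-b)*x - a*x^2}
FOC: (y - b) - 2a*x = 0 => x* = (y - b)/(2a)
x* = (-3.7723 - 2)/(2*5) = -0.5772
f*(-3.7723) = (y-b)^2/(4a) = (-3.7723 - 2)^2/(4*5)
= 33.3194/20 = 1.666


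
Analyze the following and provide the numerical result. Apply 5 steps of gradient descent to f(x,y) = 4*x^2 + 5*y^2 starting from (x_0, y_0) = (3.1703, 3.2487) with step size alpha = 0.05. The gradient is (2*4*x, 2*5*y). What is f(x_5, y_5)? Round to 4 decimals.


Gradient descent on f(x,y) = 4*x^2 + 5*y^2.
Starting point: (3.1703, 3.2487), alpha = 0.05
Step 1: grad_x = 2*4*3.1703 = 25.3624, grad_y = 2*5*3.2487 = 32.487
  x_1 = 3.1703 - 0.05*25.3624 = 1.9022
  y_1 = 3.2487 - 0.05*32.487 = 1.6244
Step 2: grad_x = 2*4*1.9022 = 15.2174, grad_y = 2*5*1.6244 = 16.2435
  x_2 = 1.9022 - 0.05*15.2174 = 1.1413
  y_2 = 1.6244 - 0.05*16.2435 = 0.8122
Step 3: grad_x = 2*4*1.1413 = 9.1305, grad_y = 2*5*0.8122 = 8.1218
  x_3 = 1.1413 - 0.05*9.1305 = 0.6848
  y_3 = 0.8122 - 0.05*8.1218 = 0.4061
Step 4: grad_x = 2*4*0.6848 = 5.4783, grad_y = 2*5*0.4061 = 4.0609
  x_4 = 0.6848 - 0.05*5.4783 = 0.4109
  y_4 = 0.4061 - 0.05*4.0609 = 0.203
Step 5: grad_x = 2*4*0.4109 = 3.287, grad_y = 2*5*0.203 = 2.0304
  x_5 = 0.4109 - 0.05*3.287 = 0.2465
  y_5 = 0.203 - 0.05*2.0304 = 0.1015
f(0.2465, 0.1015) = 4*0.2465^2 + 5*0.1015^2 = 0.2946


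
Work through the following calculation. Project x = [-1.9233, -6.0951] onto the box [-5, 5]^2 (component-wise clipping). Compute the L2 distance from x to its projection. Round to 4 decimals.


Project each component onto [-5, 5].
clip(-1.9233) = -1.9233, clip(-6.0951) = -5.0
Projection = [-1.9233, -5.0]
Squared diffs: [0.0, 1.1992]
Distance = sqrt(1.1992) = 1.0951


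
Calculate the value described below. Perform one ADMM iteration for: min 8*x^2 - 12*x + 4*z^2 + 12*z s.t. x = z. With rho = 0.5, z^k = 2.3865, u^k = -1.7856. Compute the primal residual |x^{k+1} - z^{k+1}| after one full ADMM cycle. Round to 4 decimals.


ADMM iteration with rho = 0.5, z^k = 2.3865, u^k = -1.7856
Step 1: x-update.
Minimize 8*x^2 - 12*x + (0.5/2)*(x - 2.3865 - 1.7856)^2
FOC: (2*8 + 0.5)*x = 12 + 0.5*(2.3865 + 1.7856)
x^{k+1} = 0.8537
Step 2: z-update.
Minimize 4*z^2 + 12*z + (0.5/2)*(0.8537 - z - 1.7856)^2
FOC: (2*4 + 0.5)*z = -12 + 0.5*(0.8537 - 1.7856)
z^{k+1} = -1.4666
Step 3: u-update.
u^{k+1} = -1.7856 + 0.8537 + 1.4666 = 0.5347
Step 4: Primal residual = |0.8537 + 1.4666| = 2.3203


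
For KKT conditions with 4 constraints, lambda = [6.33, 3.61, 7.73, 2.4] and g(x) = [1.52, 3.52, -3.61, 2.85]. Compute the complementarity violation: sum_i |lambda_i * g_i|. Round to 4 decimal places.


KKT complementary slackness check:
lambda_1 * g_1 = 6.33 * 1.52 = 9.6216
lambda_2 * g_2 = 3.61 * 3.52 = 12.7072
lambda_3 * g_3 = 7.73 * -3.61 = -27.9053
lambda_4 * g_4 = 2.4 * 2.85 = 6.84
Total violation = 9.6216 + 12.7072 + 27.9053 + 6.84 = 57.0741


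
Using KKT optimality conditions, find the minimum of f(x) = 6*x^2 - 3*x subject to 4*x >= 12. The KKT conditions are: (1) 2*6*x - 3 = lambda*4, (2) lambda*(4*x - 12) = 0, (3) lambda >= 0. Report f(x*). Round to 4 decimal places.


Step 1: Try lambda = 0 (constraint inactive).
x_unc = 3/(2*6) = 0.25
Check: 4*0.25 = 1.0 < 12 -- violated!
Step 2: Constraint must be active: 4*x = 12
x* = 12/4 = 3.0
lambda = (2*6*3.0 - 3)/4 = 8.25
Step 3: Compute optimal value.
f(x*) = 6*3.0^2 - 3*3.0 = 45.0


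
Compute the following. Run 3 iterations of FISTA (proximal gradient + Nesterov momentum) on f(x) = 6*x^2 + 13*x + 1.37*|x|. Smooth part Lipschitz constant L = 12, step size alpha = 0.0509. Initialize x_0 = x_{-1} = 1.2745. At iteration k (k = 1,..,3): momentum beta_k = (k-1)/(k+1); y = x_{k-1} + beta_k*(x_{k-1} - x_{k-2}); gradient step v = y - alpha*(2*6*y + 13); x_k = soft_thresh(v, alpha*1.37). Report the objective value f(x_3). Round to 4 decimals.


FISTA on f(x) = 6*x^2 + 13*x + 1.37*|x|
L = 12, alpha = 0.0509
Iteration 1: beta = 0.0, y = 1.2745 + 0.0*(1.2745 - 1.2745) = 1.2745
  grad(y) = 28.294, v = y - alpha*grad = -0.1657
  prox(v) = soft_thresh(-0.1657, 0.0697) = -0.0959
Iteration 2: beta = 0.3333, y = -0.0959 + 0.3333*(-0.0959 - 1.2745) = -0.5527
  grad(y) = 6.3671, v = y - alpha*grad = -0.8768
  prox(v) = soft_thresh(-0.8768, 0.0697) = -0.8071
Iteration 3: beta = 0.5, y = -0.8071 + 0.5*(-0.8071 + 0.0959) = -1.1627
  grad(y) = -0.9521, v = y - alpha*grad = -1.1142
  prox(v) = soft_thresh(-1.1142, 0.0697) = -1.0445
f(x_3) = 6*(-1.0445)^2 + 13*(-1.0445) + 1.37*|-1.0445| = -5.6017


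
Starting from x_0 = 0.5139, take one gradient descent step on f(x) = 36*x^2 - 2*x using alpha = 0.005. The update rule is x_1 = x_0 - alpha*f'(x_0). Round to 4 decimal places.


We compute the gradient at x_0 and apply the update.
f'(x) = 72*x - 2
f'(0.5139) = 72*0.5139 - 2 = 35.0008
x_1 = 0.5139 - 0.005*35.0008 = 0.3389


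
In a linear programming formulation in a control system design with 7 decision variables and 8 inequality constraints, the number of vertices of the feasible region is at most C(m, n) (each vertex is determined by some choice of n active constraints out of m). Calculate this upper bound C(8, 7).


Each vertex corresponds to some choice of n active constraints out of m, so the number of vertices is at most C(m, n) = m! / (n!(m-n)!).
m = 8, n = 7
Numerator: 8 * 7 * 6 * 5 * 4 * 3 * 2
Denominator: 7! = 5040
C(8, 7) = 8


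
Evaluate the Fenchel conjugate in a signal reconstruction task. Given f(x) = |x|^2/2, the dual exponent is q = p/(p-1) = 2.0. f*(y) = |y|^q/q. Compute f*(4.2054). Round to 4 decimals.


The conjugate exponent q satisfies 1/p + 1/q = 1.
p = 2, so q = 2/(2 - 1) = 2.0
|y|^q = 4.2054^2.0 = 17.6854
f*(4.2054) = 17.6854 / 2.0 = 8.8427


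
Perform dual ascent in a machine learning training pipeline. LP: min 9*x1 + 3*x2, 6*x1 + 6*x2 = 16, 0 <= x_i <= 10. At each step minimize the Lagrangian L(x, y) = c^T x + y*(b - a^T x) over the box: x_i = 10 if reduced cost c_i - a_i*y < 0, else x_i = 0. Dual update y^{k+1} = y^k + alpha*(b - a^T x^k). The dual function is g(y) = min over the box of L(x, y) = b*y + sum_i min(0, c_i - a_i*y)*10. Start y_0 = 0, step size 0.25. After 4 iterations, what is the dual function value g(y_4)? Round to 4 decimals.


Dual ascent for LP: min 9*x1 + 3*x2, 6*x1 + 6*x2 = 16, 0 <= x_i <= 10
Step 1: y^k = 0.0, reduced costs: (9.0, 3.0)
  x^k = (0.0, 0.0), subgradient = b - a^T x = 16.0
  y^{k+1} = 0.0 + 0.25*16.0 = 4.0
Step 2: y^k = 4.0, reduced costs: (-15.0, -21.0)
  x^k = (10.0, 10.0), subgradient = b - a^T x = -104.0
  y^{k+1} = 4.0 + 0.25*-104.0 = -22.0
Step 3: y^k = -22.0, reduced costs: (141.0, 135.0)
  x^k = (0.0, 0.0), subgradient = b - a^T x = 16.0
  y^{k+1} = -22.0 + 0.25*16.0 = -18.0
Step 4: y^k = -18.0, reduced costs: (117.0, 111.0)
  x^k = (0.0, 0.0), subgradient = b - a^T x = 16.0
  y^{k+1} = -18.0 + 0.25*16.0 = -14.0
Dual objective at y_4 = -14.0: reduced costs (93.0, 87.0), box minimizer x = (0.0, 0.0)
g(y_4) = b*y + (c1 - a1*y)*x1 + (c2 - a2*y)*x2 = 16*(-14.0) + 93.0*0.0 + 87.0*0.0 = -224.0 + 0.0 + 0.0 = -224.0


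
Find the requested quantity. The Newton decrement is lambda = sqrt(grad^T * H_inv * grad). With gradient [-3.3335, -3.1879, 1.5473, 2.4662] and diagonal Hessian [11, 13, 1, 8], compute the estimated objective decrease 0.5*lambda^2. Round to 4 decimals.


Step 1: H is diagonal, so H^(-1) * g = [-0.303, -0.2452, 1.5473, 0.3083].
Step 2: g^T H^(-1) g = sum_i g_i^2 / H_ii
  = (-3.3335)^2/11 + (-3.1879)^2/13 + (1.5473)^2/1 + (2.4662)^2/8
  = 1.0102 + 0.7817 + 2.3941 + 0.7603 = 4.9464
Step 3: Objective decrease = 0.5 * g^T H^(-1) g = 2.4732


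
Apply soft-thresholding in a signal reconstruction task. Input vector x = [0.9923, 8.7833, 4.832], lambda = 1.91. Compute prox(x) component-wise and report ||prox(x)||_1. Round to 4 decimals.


Soft-thresholding with lambda = 1.91:
prox(0.9923) = sign(0.9923)*max(|0.9923| - 1.91, 0) = 0.0
prox(8.7833) = sign(8.7833)*max(|8.7833| - 1.91, 0) = 6.8733
prox(4.832) = sign(4.832)*max(|4.832| - 1.91, 0) = 2.922
prox(x) = [0.0, 6.8733, 2.922]
||prox(x)||_1 = 0.0 + 6.8733 + 2.922 = 9.7953


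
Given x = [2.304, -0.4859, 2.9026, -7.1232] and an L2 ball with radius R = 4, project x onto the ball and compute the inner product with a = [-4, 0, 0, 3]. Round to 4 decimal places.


Step 1: Compute ||x|| (intermediates to 6 decimals).
||x|| = sqrt(2.304^2 + (-0.4859)^2 + 2.9026^2 + (-7.1232)^2) = 8.044226
Step 2: Project.
Since ||x|| > R, scale = R/||x|| = 4/8.044226 = 0.497251, proj(x) = scale * x
proj(x) = [1.145666, -0.241614, 1.443321, -3.542018]
Step 3: Dot product.
a^T * proj(x) = -4*1.145666 + 0*(-0.241614) + 0*1.443321 + 3*(-3.542018) = -15.2087


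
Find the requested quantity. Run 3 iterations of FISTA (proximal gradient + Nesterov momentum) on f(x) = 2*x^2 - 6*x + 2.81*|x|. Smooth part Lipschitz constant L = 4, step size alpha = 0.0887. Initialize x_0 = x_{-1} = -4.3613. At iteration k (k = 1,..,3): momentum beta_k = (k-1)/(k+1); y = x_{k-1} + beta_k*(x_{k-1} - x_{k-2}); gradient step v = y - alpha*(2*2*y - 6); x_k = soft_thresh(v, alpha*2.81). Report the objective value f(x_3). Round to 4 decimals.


FISTA on f(x) = 2*x^2 - 6*x + 2.81*|x|
L = 4, alpha = 0.0887
Iteration 1: beta = 0.0, y = -4.3613 + 0.0*(-4.3613 + 4.3613) = -4.3613
  grad(y) = -23.4452, v = y - alpha*grad = -2.2817
  prox(v) = soft_thresh(-2.2817, 0.2492) = -2.0325
Iteration 2: beta = 0.3333, y = -2.0325 + 0.3333*(-2.0325 + 4.3613) = -1.2562
  grad(y) = -11.0247, v = y - alpha*grad = -0.2783
  prox(v) = soft_thresh(-0.2783, 0.2492) = -0.029
Iteration 3: beta = 0.5, y = -0.029 + 0.5*(-0.029 + 2.0325) = 0.9727
  grad(y) = -2.1093, v = y - alpha*grad = 1.1598
  prox(v) = soft_thresh(1.1598, 0.2492) = 0.9105
f(x_3) = 2*0.9105^2 - 6*0.9105 + 2.81*|0.9105| = -1.2465


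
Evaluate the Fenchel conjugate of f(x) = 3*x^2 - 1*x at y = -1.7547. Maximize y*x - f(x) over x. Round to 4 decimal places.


f*(y) = sup_x {y*x - a*x^2 - b*x} = sup_x {(y-b)*x - a*x^2}
FOC: (y - b) - 2a*x = 0 => x* = (y - b)/(2a)
x* = (-1.7547 + 1)/(2*3) = -0.1258
f*(-1.7547) = (y-b)^2/(4a) = (-1.7547 + 1)^2/(4*3)
= 0.5696/12 = 0.0475


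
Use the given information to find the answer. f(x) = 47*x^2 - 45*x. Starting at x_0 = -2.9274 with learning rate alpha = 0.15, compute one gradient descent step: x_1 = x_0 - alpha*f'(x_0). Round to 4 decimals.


We compute the gradient at x_0 and apply the update.
f'(x) = 94*x - 45
f'(-2.9274) = 94*-2.9274 - 45 = -320.1756
x_1 = -2.9274 - 0.15*-320.1756 = 45.0989


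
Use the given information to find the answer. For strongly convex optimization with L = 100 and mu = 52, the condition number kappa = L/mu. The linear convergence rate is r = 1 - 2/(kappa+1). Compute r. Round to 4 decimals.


Step 1: Compute the condition number.
kappa = L/mu = 100/52 = 1.9231
Step 2: Compute the convergence rate.
r = 1 - 2/(kappa + 1) = 1 - 2*mu/(L + mu) = (L - mu)/(L + mu) = 48/152 = 0.3158


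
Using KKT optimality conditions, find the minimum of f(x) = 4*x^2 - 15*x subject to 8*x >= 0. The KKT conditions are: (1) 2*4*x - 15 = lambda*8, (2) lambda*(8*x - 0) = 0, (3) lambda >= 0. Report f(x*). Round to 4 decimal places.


Step 1: Try lambda = 0 (constraint inactive).
Stationarity: 2*4*x - 15 = 0
x* = 15/(2*4) = 1.875
Check constraint: 8*1.875 = 15.0 >= 0 -- satisfied.
Step 2: Compute optimal value.
f(x*) = 4*1.875^2 - 15*1.875 = -14.0625


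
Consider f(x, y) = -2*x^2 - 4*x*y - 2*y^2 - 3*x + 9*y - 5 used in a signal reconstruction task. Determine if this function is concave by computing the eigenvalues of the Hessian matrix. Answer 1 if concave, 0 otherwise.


The Hessian of f(x,y) = -2*x^2 - 4*x*y - 2*y^2 - 3*x + 9*y - 5 is:
H = [[-4, -4], [-4, -4]]
Trace = -4 - 4 = -8
Determinant = -4*-4 - (-4)^2 = 0
Discriminant = (-8)^2 - 4*0 = 64.0
Eigenvalues: lambda_1 = -8.0, lambda_2 = 0.0
The function is concave.

1


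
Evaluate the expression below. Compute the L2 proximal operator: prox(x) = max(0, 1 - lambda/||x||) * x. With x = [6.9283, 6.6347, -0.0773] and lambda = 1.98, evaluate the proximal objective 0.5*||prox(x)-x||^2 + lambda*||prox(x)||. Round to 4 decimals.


Step 1: Compute ||x||.
||x|| = 9.593
Step 2: Compute scaling factor.
scale = max(0, 1 - 1.98/9.593) = 0.7936
Step 3: prox(x) = [5.4983, 5.2653, -0.0613]
||prox(x)|| = 7.613
Step 4: Proximal objective.
0.5*||prox-x||^2 = 1.9602
lambda*||prox|| = 15.0737
Total = 17.034


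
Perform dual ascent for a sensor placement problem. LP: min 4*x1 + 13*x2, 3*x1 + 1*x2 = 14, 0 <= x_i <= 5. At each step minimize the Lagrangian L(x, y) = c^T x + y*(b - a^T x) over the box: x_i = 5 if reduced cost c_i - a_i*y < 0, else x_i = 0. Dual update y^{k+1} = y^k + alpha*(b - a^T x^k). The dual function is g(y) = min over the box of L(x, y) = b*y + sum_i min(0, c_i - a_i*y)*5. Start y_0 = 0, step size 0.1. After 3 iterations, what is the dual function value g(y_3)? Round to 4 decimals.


Dual ascent for LP: min 4*x1 + 13*x2, 3*x1 + 1*x2 = 14, 0 <= x_i <= 5
Step 1: y^k = 0.0, reduced costs: (4.0, 13.0)
  x^k = (0.0, 0.0), subgradient = b - a^T x = 14.0
  y^{k+1} = 0.0 + 0.1*14.0 = 1.4
Step 2: y^k = 1.4, reduced costs: (-0.2, 11.6)
  x^k = (5.0, 0.0), subgradient = b - a^T x = -1.0
  y^{k+1} = 1.4 + 0.1*-1.0 = 1.3
Step 3: y^k = 1.3, reduced costs: (0.1, 11.7)
  x^k = (0.0, 0.0), subgradient = b - a^T x = 14.0
  y^{k+1} = 1.3 + 0.1*14.0 = 2.7
Dual objective at y_3 = 2.7: reduced costs (-4.1, 10.3), box minimizer x = (5.0, 0.0)
g(y_3) = b*y + (c1 - a1*y)*x1 + (c2 - a2*y)*x2 = 14*2.7 + (-4.1)*5.0 + 10.3*0.0 = 37.8 - 20.5 + 0.0 = 17.3


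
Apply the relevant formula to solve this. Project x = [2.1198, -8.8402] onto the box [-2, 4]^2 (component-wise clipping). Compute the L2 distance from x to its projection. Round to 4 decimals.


Project each component onto [-2, 4].
clip(2.1198) = 2.1198, clip(-8.8402) = -2.0
Projection = [2.1198, -2.0]
Squared diffs: [0.0, 46.7883]
Distance = sqrt(46.7883) = 6.8402


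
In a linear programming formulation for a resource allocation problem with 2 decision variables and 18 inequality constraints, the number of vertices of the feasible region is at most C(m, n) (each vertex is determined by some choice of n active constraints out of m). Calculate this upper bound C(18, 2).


Each vertex corresponds to some choice of n active constraints out of m, so the number of vertices is at most C(m, n) = m! / (n!(m-n)!).
m = 18, n = 2
Numerator: 18 * 17
Denominator: 2! = 2
C(18, 2) = 153


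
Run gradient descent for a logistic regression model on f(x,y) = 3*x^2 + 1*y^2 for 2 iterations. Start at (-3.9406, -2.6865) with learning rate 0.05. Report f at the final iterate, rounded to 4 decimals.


Gradient descent on f(x,y) = 3*x^2 + 1*y^2.
Starting point: (-3.9406, -2.6865), alpha = 0.05
Step 1: grad_x = 2*3*-3.9406 = -23.6436, grad_y = 2*1*-2.6865 = -5.373
  x_1 = -3.9406 - 0.05*-23.6436 = -2.7584
  y_1 = -2.6865 - 0.05*-5.373 = -2.4179
Step 2: grad_x = 2*3*-2.7584 = -16.5505, grad_y = 2*1*-2.4179 = -4.8357
  x_2 = -2.7584 - 0.05*-16.5505 = -1.9309
  y_2 = -2.4179 - 0.05*-4.8357 = -2.1761
f(-1.9309, -2.1761) = 3*(-1.9309)^2 + 1*(-2.1761)^2 = 15.9203


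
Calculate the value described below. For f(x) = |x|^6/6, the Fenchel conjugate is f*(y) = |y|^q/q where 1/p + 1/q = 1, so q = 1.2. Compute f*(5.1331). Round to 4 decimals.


The conjugate exponent q satisfies 1/p + 1/q = 1.
p = 6, so q = 6/(6 - 1) = 1.2
|y|^q = 5.1331^1.2 = 7.1196
f*(5.1331) = 7.1196 / 1.2 = 5.933


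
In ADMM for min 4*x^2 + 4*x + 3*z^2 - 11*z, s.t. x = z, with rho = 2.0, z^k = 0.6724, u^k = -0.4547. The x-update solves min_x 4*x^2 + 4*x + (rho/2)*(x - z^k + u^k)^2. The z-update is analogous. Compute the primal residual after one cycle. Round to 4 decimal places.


ADMM iteration with rho = 2.0, z^k = 0.6724, u^k = -0.4547
Step 1: x-update.
Minimize 4*x^2 + 4*x + (2.0/2)*(x - 0.6724 - 0.4547)^2
FOC: (2*4 + 2.0)*x = -4 + 2.0*(0.6724 + 0.4547)
x^{k+1} = -0.1746
Step 2: z-update.
Minimize 3*z^2 - 11*z + (2.0/2)*(-0.1746 - z - 0.4547)^2
FOC: (2*3 + 2.0)*z = 11 + 2.0*(-0.1746 - 0.4547)
z^{k+1} = 1.2177
Step 3: u-update.
u^{k+1} = -0.4547 - 0.1746 - 1.2177 = -1.847
Step 4: Primal residual = |-0.1746 - 1.2177| = 1.3923


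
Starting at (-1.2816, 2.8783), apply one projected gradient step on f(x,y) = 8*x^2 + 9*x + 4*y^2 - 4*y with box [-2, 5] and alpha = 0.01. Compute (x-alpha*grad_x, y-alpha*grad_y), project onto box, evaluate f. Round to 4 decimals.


Step 1: Compute gradient at (-1.2816, 2.8783).
grad_x = 2*8*-1.2816 + 9 = -11.5056
grad_y = 2*4*2.8783 - 4 = 19.0264
Step 2: Gradient step.
x_raw = -1.2816 - 0.01*-11.5056 = -1.1665
y_raw = 2.8783 - 0.01*19.0264 = 2.688
Step 3: Project onto [-2, 5].
x_proj = clip(-1.1665) = -1.1665
y_proj = clip(2.688) = 2.688
Step 4: Evaluate f.
f(-1.1665, 2.688) = 18.5377


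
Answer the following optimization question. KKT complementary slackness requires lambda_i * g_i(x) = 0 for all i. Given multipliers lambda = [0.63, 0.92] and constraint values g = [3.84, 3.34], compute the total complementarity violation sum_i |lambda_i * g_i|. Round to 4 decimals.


KKT complementary slackness check:
lambda_1 * g_1 = 0.63 * 3.84 = 2.4192
lambda_2 * g_2 = 0.92 * 3.34 = 3.0728
Total violation = 2.4192 + 3.0728 = 5.492


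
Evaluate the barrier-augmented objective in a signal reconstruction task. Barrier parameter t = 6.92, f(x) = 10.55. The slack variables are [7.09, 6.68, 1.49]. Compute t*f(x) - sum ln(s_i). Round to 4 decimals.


Step 1: Compute log-barrier.
ln values: [1.9587, 1.8991, 0.3988]
phi = -(1.9587 + 1.8991 + 0.3988) = -4.2566
Step 2: Compute augmented objective.
t*f(x) = 6.92*10.55 = 73.006
Total = 73.006 - 4.2566 = 68.7494


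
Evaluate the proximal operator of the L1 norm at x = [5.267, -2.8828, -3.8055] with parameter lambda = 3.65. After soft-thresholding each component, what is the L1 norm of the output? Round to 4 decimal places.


Soft-thresholding with lambda = 3.65:
prox(5.267) = sign(5.267)*max(|5.267| - 3.65, 0) = 1.617
prox(-2.8828) = sign(-2.8828)*max(|-2.8828| - 3.65, 0) = 0.0
prox(-3.8055) = sign(-3.8055)*max(|-3.8055| - 3.65, 0) = -0.1555
prox(x) = [1.617, 0.0, -0.1555]
||prox(x)||_1 = 1.617 + 0.0 + 0.1555 = 1.7725


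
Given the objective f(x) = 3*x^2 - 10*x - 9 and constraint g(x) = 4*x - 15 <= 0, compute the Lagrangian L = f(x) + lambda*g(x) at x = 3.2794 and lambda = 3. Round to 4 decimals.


Step 1: Evaluate f(x).
f(3.2794) = 3*3.2794^2 - 10*3.2794 - 9 = -9.5306
Step 2: Evaluate g(x).
g(3.2794) = 4*3.2794 - 15 = -1.8824
Step 3: Compute Lagrangian.
L = -9.5306 + 3*-1.8824 = -15.1778


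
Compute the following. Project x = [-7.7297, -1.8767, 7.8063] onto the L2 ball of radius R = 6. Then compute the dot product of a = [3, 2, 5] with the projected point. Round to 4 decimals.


Step 1: Compute ||x|| (intermediates to 6 decimals).
||x|| = sqrt((-7.7297)^2 + (-1.8767)^2 + 7.8063^2) = 11.144891
Step 2: Project.
Since ||x|| > R, scale = R/||x|| = 6/11.144891 = 0.538363, proj(x) = scale * x
proj(x) = [-4.161384, -1.010346, 4.202623]
Step 3: Dot product.
a^T * proj(x) = 3*(-4.161384) + 2*(-1.010346) + 5*4.202623 = 6.5083


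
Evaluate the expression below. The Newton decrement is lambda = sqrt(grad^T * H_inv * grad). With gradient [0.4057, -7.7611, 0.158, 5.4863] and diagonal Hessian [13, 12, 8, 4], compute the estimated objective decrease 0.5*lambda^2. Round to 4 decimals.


Step 1: H is diagonal, so H^(-1) * g = [0.0312, -0.6468, 0.0198, 1.3716].
Step 2: g^T H^(-1) g = sum_i g_i^2 / H_ii
  = (0.4057)^2/13 + (-7.7611)^2/12 + (0.158)^2/8 + (5.4863)^2/4
  = 0.0127 + 5.0196 + 0.0031 + 7.5249 = 12.5602
Step 3: Objective decrease = 0.5 * g^T H^(-1) g = 6.2801


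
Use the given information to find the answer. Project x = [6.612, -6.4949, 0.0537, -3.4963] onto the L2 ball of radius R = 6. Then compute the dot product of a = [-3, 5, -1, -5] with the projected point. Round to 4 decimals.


Step 1: Compute ||x|| (intermediates to 6 decimals).
||x|| = sqrt(6.612^2 + (-6.4949)^2 + 0.0537^2 + (-3.4963)^2) = 9.906022
Step 2: Project.
Since ||x|| > R, scale = R/||x|| = 6/9.906022 = 0.605692, proj(x) = scale * x
proj(x) = [4.004836, -3.933909, 0.032526, -2.117681]
Step 3: Dot product.
a^T * proj(x) = -3*4.004836 + 5*(-3.933909) - 1*0.032526 - 5*(-2.117681) = -21.1282


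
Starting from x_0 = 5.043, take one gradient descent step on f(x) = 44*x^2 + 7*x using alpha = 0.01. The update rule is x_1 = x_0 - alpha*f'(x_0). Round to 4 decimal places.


We compute the gradient at x_0 and apply the update.
f'(x) = 88*x + 7
f'(5.043) = 88*5.043 + 7 = 450.784
x_1 = 5.043 - 0.01*450.784 = 0.5352


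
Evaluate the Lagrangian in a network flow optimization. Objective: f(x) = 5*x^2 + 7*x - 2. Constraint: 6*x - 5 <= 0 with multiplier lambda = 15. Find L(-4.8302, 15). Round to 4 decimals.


Step 1: Evaluate f(x).
f(-4.8302) = 5*(-4.8302)^2 + 7*(-4.8302) - 2 = 80.8428
Step 2: Evaluate g(x).
g(-4.8302) = 6*-4.8302 - 5 = -33.9812
Step 3: Compute Lagrangian.
L = 80.8428 + 15*-33.9812 = -428.8752


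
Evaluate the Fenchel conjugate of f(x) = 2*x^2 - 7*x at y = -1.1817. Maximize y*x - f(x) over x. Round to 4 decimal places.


f*(y) = sup_x {y*x - a*x^2 - b*x} = sup_x {(y-b)*x - a*x^2}
FOC: (y - b) - 2a*x = 0 => x* = (y - b)/(2a)
x* = (-1.1817 + 7)/(2*2) = 1.4546
f*(-1.1817) = (y-b)^2/(4a) = (-1.1817 + 7)^2/(4*2)
= 33.8526/8 = 4.2316


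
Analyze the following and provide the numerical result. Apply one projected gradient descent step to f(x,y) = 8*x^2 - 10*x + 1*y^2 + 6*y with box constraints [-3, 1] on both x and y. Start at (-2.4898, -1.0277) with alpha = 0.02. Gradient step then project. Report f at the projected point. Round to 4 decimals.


Step 1: Compute gradient at (-2.4898, -1.0277).
grad_x = 2*8*-2.4898 - 10 = -49.8368
grad_y = 2*1*-1.0277 + 6 = 3.9446
Step 2: Gradient step.
x_raw = -2.4898 - 0.02*-49.8368 = -1.4931
y_raw = -1.0277 - 0.02*3.9446 = -1.1066
Step 3: Project onto [-3, 1].
x_proj = clip(-1.4931) = -1.4931
y_proj = clip(-1.1066) = -1.1066
Step 4: Evaluate f.
f(-1.4931, -1.1066) = 27.3496


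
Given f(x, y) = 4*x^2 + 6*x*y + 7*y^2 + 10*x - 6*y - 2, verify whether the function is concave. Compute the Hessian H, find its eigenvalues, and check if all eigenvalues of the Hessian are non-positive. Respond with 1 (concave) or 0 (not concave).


The Hessian of f(x,y) = 4*x^2 + 6*x*y + 7*y^2 + 10*x - 6*y - 2 is:
H = [[8, 6], [6, 14]]
Trace = 8 + 14 = 22
Determinant = 8*14 - (6)^2 = 76
Discriminant = (22)^2 - 4*76 = 180.0
Eigenvalues: lambda_1 = 4.2918, lambda_2 = 17.7082
The function is not concave.

0


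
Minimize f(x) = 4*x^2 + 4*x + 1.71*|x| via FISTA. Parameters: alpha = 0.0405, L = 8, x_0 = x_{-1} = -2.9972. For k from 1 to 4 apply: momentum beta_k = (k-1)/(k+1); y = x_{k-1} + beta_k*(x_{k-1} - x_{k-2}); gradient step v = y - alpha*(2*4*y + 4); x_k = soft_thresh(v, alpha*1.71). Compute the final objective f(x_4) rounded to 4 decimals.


FISTA on f(x) = 4*x^2 + 4*x + 1.71*|x|
L = 8, alpha = 0.0405
Iteration 1: beta = 0.0, y = -2.9972 + 0.0*(-2.9972 + 2.9972) = -2.9972
  grad(y) = -19.9776, v = y - alpha*grad = -2.1881
  prox(v) = soft_thresh(-2.1881, 0.0693) = -2.1189
Iteration 2: beta = 0.3333, y = -2.1189 + 0.3333*(-2.1189 + 2.9972) = -1.8261
  grad(y) = -10.6086, v = y - alpha*grad = -1.3964
  prox(v) = soft_thresh(-1.3964, 0.0693) = -1.3272
Iteration 3: beta = 0.5, y = -1.3272 + 0.5*(-1.3272 + 2.1189) = -0.9313
  grad(y) = -3.4506, v = y - alpha*grad = -0.7916
  prox(v) = soft_thresh(-0.7916, 0.0693) = -0.7223
Iteration 4: beta = 0.6, y = -0.7223 + 0.6*(-0.7223 + 1.3272) = -0.3594
  grad(y) = 1.1247, v = y - alpha*grad = -0.405
  prox(v) = soft_thresh(-0.405, 0.0693) = -0.3357
f(x_4) = 4*(-0.3357)^2 + 4*(-0.3357) + 1.71*|-0.3357| = -0.318


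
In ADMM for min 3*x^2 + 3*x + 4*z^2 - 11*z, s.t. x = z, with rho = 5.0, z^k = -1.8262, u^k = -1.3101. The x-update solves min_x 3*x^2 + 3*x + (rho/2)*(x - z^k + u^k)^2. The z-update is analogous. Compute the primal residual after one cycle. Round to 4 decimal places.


ADMM iteration with rho = 5.0, z^k = -1.8262, u^k = -1.3101
Step 1: x-update.
Minimize 3*x^2 + 3*x + (5.0/2)*(x + 1.8262 - 1.3101)^2
FOC: (2*3 + 5.0)*x = -3 + 5.0*(-1.8262 + 1.3101)
x^{k+1} = -0.5073
Step 2: z-update.
Minimize 4*z^2 - 11*z + (5.0/2)*(-0.5073 - z - 1.3101)^2
FOC: (2*4 + 5.0)*z = 11 + 5.0*(-0.5073 - 1.3101)
z^{k+1} = 0.1471
Step 3: u-update.
u^{k+1} = -1.3101 - 0.5073 - 0.1471 = -1.9646
Step 4: Primal residual = |-0.5073 - 0.1471| = 0.6545


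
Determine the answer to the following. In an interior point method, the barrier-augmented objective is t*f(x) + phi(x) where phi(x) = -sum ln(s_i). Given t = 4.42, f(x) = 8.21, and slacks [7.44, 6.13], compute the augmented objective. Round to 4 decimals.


Step 1: Compute log-barrier.
ln values: [2.0069, 1.8132]
phi = -(2.0069 + 1.8132) = -3.8201
Step 2: Compute augmented objective.
t*f(x) = 4.42*8.21 = 36.2882
Total = 36.2882 - 3.8201 = 32.4681


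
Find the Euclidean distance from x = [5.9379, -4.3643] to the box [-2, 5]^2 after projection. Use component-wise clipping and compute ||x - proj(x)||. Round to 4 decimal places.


Project each component onto [-2, 5].
clip(5.9379) = 5.0, clip(-4.3643) = -2.0
Projection = [5.0, -2.0]
Squared diffs: [0.8797, 5.5899]
Distance = sqrt(6.4696) = 2.5435


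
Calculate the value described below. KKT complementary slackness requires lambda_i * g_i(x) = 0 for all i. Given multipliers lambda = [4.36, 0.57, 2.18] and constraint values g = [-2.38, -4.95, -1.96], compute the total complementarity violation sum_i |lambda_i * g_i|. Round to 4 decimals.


KKT complementary slackness check:
lambda_1 * g_1 = 4.36 * -2.38 = -10.3768
lambda_2 * g_2 = 0.57 * -4.95 = -2.8215
lambda_3 * g_3 = 2.18 * -1.96 = -4.2728
Total violation = 10.3768 + 2.8215 + 4.2728 = 17.4711


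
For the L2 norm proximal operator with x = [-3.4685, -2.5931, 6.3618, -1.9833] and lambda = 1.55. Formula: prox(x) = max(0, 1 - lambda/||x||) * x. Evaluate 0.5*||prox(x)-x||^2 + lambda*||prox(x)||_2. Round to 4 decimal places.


Step 1: Compute ||x||.
||x|| = 7.9474
Step 2: Compute scaling factor.
scale = max(0, 1 - 1.55/7.9474) = 0.805
Step 3: prox(x) = [-2.792, -2.0874, 5.121, -1.5965]
||prox(x)|| = 6.3974
Step 4: Proximal objective.
0.5*||prox-x||^2 = 1.2013
lambda*||prox|| = 9.916
Total = 11.1172


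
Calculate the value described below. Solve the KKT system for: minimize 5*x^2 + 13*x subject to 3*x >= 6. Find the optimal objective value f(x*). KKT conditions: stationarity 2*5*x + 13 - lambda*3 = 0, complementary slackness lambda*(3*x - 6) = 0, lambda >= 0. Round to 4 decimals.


Step 1: Try lambda = 0 (constraint inactive).
x_unc = -13/(2*5) = -1.3
Check: 3*-1.3 = -3.9 < 6 -- violated!
Step 2: Constraint must be active: 3*x = 6
x* = 6/3 = 2.0
lambda = (2*5*2.0 + 13)/3 = 11.0
Step 3: Compute optimal value.
f(x*) = 5*2.0^2 + 13*2.0 = 46.0


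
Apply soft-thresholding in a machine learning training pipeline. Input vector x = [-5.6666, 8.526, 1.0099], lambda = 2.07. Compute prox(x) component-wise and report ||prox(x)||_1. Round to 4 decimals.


Soft-thresholding with lambda = 2.07:
prox(-5.6666) = sign(-5.6666)*max(|-5.6666| - 2.07, 0) = -3.5966
prox(8.526) = sign(8.526)*max(|8.526| - 2.07, 0) = 6.456
prox(1.0099) = sign(1.0099)*max(|1.0099| - 2.07, 0) = 0.0
prox(x) = [-3.5966, 6.456, 0.0]
||prox(x)||_1 = 3.5966 + 6.456 + 0.0 = 10.0526


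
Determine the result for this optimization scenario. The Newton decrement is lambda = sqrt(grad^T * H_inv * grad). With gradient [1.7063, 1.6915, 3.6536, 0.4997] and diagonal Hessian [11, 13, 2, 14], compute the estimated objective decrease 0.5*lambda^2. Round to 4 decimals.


Step 1: H is diagonal, so H^(-1) * g = [0.1551, 0.1301, 1.8268, 0.0357].
Step 2: g^T H^(-1) g = sum_i g_i^2 / H_ii
  = (1.7063)^2/11 + (1.6915)^2/13 + (3.6536)^2/2 + (0.4997)^2/14
  = 0.2647 + 0.2201 + 6.6744 + 0.0178 = 7.177
Step 3: Objective decrease = 0.5 * g^T H^(-1) g = 3.5885


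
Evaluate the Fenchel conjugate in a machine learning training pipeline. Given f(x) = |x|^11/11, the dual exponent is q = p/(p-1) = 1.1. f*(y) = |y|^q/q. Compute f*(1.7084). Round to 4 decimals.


The conjugate exponent q satisfies 1/p + 1/q = 1.
p = 11, so q = 11/(11 - 1) = 1.1
|y|^q = 1.7084^1.1 = 1.8024
f*(1.7084) = 1.8024 / 1.1 = 1.6385


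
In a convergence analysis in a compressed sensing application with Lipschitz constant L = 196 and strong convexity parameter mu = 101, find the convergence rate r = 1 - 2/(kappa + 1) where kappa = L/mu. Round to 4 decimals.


Step 1: Compute the condition number.
kappa = L/mu = 196/101 = 1.9406
Step 2: Compute the convergence rate.
r = 1 - 2/(kappa + 1) = 1 - 2*mu/(L + mu) = (L - mu)/(L + mu) = 95/297 = 0.3199


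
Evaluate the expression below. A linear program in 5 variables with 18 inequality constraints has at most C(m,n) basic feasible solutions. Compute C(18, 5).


Each vertex corresponds to some choice of n active constraints out of m, so the number of vertices is at most C(m, n) = m! / (n!(m-n)!).
m = 18, n = 5
Numerator: 18 * 17 * 16 * 15 * 14
Denominator: 5! = 120
C(18, 5) = 8568


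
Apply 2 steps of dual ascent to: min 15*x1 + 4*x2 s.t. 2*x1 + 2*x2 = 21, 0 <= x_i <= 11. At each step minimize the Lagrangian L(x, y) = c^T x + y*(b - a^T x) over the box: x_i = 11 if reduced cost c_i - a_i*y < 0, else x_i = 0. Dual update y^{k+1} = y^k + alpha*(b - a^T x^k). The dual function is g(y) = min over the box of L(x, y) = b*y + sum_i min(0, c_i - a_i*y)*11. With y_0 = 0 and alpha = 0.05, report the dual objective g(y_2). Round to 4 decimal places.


Dual ascent for LP: min 15*x1 + 4*x2, 2*x1 + 2*x2 = 21, 0 <= x_i <= 11
Step 1: y^k = 0.0, reduced costs: (15.0, 4.0)
  x^k = (0.0, 0.0), subgradient = b - a^T x = 21.0
  y^{k+1} = 0.0 + 0.05*21.0 = 1.05
Step 2: y^k = 1.05, reduced costs: (12.9, 1.9)
  x^k = (0.0, 0.0), subgradient = b - a^T x = 21.0
  y^{k+1} = 1.05 + 0.05*21.0 = 2.1
Dual objective at y_2 = 2.1: reduced costs (10.8, -0.2), box minimizer x = (0.0, 11.0)
g(y_2) = b*y + (c1 - a1*y)*x1 + (c2 - a2*y)*x2 = 21*2.1 + 10.8*0.0 + (-0.2)*11.0 = 44.1 + 0.0 - 2.2 = 41.9


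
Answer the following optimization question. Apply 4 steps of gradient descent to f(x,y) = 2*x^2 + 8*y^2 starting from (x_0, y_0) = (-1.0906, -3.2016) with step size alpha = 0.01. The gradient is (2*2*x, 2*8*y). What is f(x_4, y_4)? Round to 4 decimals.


Gradient descent on f(x,y) = 2*x^2 + 8*y^2.
Starting point: (-1.0906, -3.2016), alpha = 0.01
Step 1: grad_x = 2*2*-1.0906 = -4.3624, grad_y = 2*8*-3.2016 = -51.2256
  x_1 = -1.0906 - 0.01*-4.3624 = -1.047
  y_1 = -3.2016 - 0.01*-51.2256 = -2.6893
Step 2: grad_x = 2*2*-1.047 = -4.1879, grad_y = 2*8*-2.6893 = -43.0295
  x_2 = -1.047 - 0.01*-4.1879 = -1.0051
  y_2 = -2.6893 - 0.01*-43.0295 = -2.259
Step 3: grad_x = 2*2*-1.0051 = -4.0204, grad_y = 2*8*-2.259 = -36.1448
  x_3 = -1.0051 - 0.01*-4.0204 = -0.9649
  y_3 = -2.259 - 0.01*-36.1448 = -1.8976
Step 4: grad_x = 2*2*-0.9649 = -3.8596, grad_y = 2*8*-1.8976 = -30.3616
  x_4 = -0.9649 - 0.01*-3.8596 = -0.9263
  y_4 = -1.8976 - 0.01*-30.3616 = -1.594
f(-0.9263, -1.594) = 2*(-0.9263)^2 + 8*(-1.594)^2 = 22.0424


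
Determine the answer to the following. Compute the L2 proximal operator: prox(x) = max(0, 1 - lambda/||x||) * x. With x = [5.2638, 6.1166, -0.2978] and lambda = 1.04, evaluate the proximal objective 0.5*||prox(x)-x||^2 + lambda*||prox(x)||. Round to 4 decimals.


Step 1: Compute ||x||.
||x|| = 8.0752
Step 2: Compute scaling factor.
scale = max(0, 1 - 1.04/8.0752) = 0.8712
Step 3: prox(x) = [4.5859, 5.3288, -0.2594]
||prox(x)|| = 7.0352
Step 4: Proximal objective.
0.5*||prox-x||^2 = 0.5408
lambda*||prox|| = 7.3166
Total = 7.8574


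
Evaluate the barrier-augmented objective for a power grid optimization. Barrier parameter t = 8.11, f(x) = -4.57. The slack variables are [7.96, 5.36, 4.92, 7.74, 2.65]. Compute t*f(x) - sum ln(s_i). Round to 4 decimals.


Step 1: Compute log-barrier.
ln values: [2.0744, 1.679, 1.5933, 2.0464, 0.9746]
phi = -(2.0744 + 1.679 + 1.5933 + 2.0464 + 0.9746) = -8.3677
Step 2: Compute augmented objective.
t*f(x) = 8.11*-4.57 = -37.0627
Total = -37.0627 - 8.3677 = -45.4304


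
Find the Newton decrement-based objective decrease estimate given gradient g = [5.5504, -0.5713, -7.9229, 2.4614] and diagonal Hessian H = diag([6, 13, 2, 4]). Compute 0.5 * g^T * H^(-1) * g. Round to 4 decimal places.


Step 1: H is diagonal, so H^(-1) * g = [0.9251, -0.0439, -3.9615, 0.6154].
Step 2: g^T H^(-1) g = sum_i g_i^2 / H_ii
  = (5.5504)^2/6 + (-0.5713)^2/13 + (-7.9229)^2/2 + (2.4614)^2/4
  = 5.1345 + 0.0251 + 31.3862 + 1.5146 = 38.0604
Step 3: Objective decrease = 0.5 * g^T H^(-1) g = 19.0302


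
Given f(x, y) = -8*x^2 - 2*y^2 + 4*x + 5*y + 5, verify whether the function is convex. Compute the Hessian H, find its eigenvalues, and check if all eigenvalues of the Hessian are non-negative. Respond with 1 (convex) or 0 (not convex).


The Hessian of f(x,y) = -8*x^2 - 2*y^2 + 4*x + 5*y + 5 is:
H = [[-16, 0], [0, -4]]
Trace = -16 - 4 = -20
Determinant = -16*-4 - (0)^2 = 64
Discriminant = (-20)^2 - 4*64 = 144.0
Eigenvalues: lambda_1 = -16.0, lambda_2 = -4.0
The function is not convex.

0


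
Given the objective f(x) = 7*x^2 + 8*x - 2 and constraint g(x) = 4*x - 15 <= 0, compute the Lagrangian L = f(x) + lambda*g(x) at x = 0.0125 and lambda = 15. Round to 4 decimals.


Step 1: Evaluate f(x).
f(0.0125) = 7*0.0125^2 + 8*0.0125 - 2 = -1.8989
Step 2: Evaluate g(x).
g(0.0125) = 4*0.0125 - 15 = -14.95
Step 3: Compute Lagrangian.
L = -1.8989 + 15*-14.95 = -226.1489


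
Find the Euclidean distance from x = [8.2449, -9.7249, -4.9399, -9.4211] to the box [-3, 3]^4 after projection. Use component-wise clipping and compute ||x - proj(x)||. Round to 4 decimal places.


Project each component onto [-3, 3].
clip(8.2449) = 3.0, clip(-9.7249) = -3.0, clip(-4.9399) = -3.0, clip(-9.4211) = -3.0
Projection = [3.0, -3.0, -3.0, -3.0]
Squared diffs: [27.509, 45.2243, 3.7632, 41.2305]
Distance = sqrt(117.727) = 10.8502


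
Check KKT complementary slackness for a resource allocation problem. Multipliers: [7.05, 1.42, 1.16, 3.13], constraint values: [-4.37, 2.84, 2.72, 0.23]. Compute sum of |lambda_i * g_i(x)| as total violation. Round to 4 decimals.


KKT complementary slackness check:
lambda_1 * g_1 = 7.05 * -4.37 = -30.8085
lambda_2 * g_2 = 1.42 * 2.84 = 4.0328
lambda_3 * g_3 = 1.16 * 2.72 = 3.1552
lambda_4 * g_4 = 3.13 * 0.23 = 0.7199
Total violation = 30.8085 + 4.0328 + 3.1552 + 0.7199 = 38.7164


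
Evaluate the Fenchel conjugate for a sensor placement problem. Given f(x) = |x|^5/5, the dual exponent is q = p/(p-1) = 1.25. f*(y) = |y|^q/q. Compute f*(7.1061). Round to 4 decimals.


The conjugate exponent q satisfies 1/p + 1/q = 1.
p = 5, so q = 5/(5 - 1) = 1.25
|y|^q = 7.1061^1.25 = 11.6022
f*(7.1061) = 11.6022 / 1.25 = 9.2817


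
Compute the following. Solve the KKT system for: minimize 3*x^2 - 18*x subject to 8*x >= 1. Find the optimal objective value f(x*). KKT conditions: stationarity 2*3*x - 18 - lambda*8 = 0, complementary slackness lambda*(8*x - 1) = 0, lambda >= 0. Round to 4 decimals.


Step 1: Try lambda = 0 (constraint inactive).
Stationarity: 2*3*x - 18 = 0
x* = 18/(2*3) = 3.0
Check constraint: 8*3.0 = 24.0 >= 1 -- satisfied.
Step 2: Compute optimal value.
f(x*) = 3*3.0^2 - 18*3.0 = -27.0


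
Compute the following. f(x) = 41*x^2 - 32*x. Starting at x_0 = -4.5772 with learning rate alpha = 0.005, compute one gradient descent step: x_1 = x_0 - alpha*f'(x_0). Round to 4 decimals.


We compute the gradient at x_0 and apply the update.
f'(x) = 82*x - 32
f'(-4.5772) = 82*-4.5772 - 32 = -407.3304
x_1 = -4.5772 - 0.005*-407.3304 = -2.5405


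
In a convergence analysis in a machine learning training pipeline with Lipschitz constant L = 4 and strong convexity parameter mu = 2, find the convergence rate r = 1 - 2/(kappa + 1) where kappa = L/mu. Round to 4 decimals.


Step 1: Compute the condition number.
kappa = L/mu = 4/2 = 2.0
Step 2: Compute the convergence rate.
r = 1 - 2/(kappa + 1) = 1 - 2*mu/(L + mu) = (L - mu)/(L + mu) = 2/6 = 0.3333


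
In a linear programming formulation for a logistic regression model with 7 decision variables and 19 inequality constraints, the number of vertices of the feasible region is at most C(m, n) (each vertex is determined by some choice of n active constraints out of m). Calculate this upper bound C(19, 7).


Each vertex corresponds to some choice of n active constraints out of m, so the number of vertices is at most C(m, n) = m! / (n!(m-n)!).
m = 19, n = 7
Numerator: 19 * 18 * 17 * 16 * 15 * 14 * 13
Denominator: 7! = 5040
C(19, 7) = 50388


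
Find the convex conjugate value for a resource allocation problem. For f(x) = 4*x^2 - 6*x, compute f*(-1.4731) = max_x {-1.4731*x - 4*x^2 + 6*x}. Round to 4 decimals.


f*(y) = sup_x {y*x - a*x^2 - b*x} = sup_x {(y-b)*x - a*x^2}
FOC: (y - b) - 2a*x = 0 => x* = (y - b)/(2a)
x* = (-1.4731 + 6)/(2*4) = 0.5659
f*(-1.4731) = (y-b)^2/(4a) = (-1.4731 + 6)^2/(4*4)
= 20.4928/16 = 1.2808


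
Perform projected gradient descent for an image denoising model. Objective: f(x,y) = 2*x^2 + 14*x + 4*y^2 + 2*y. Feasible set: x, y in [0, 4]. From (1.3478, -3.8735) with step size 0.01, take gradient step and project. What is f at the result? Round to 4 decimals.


Step 1: Compute gradient at (1.3478, -3.8735).
grad_x = 2*2*1.3478 + 14 = 19.3912
grad_y = 2*4*-3.8735 + 2 = -28.988
Step 2: Gradient step.
x_raw = 1.3478 - 0.01*19.3912 = 1.1539
y_raw = -3.8735 - 0.01*-28.988 = -3.5836
Step 3: Project onto [0, 4].
x_proj = clip(1.1539) = 1.1539
y_proj = clip(-3.5836) = 0.0
Step 4: Evaluate f.
f(1.1539, 0.0) = 18.8173
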